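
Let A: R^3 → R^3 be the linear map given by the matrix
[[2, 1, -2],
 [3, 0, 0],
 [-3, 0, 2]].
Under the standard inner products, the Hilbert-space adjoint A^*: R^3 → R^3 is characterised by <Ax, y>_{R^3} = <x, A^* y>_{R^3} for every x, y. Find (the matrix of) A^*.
A^* = A^T =
[[2, 3, -3],
 [1, 0, 0],
 [-2, 0, 2]]

For real matrices with standard dot products, the defining identity <Ax, y> = <x, A^* y> gives (Ax)^T y = x^T (A^*) y, i.e. x^T A^T y = x^T (A^*) y. Since this holds for all x, y, we must have A^* = A^T. Therefore
A^* =
[[2, 3, -3],
 [1, 0, 0],
 [-2, 0, 2]].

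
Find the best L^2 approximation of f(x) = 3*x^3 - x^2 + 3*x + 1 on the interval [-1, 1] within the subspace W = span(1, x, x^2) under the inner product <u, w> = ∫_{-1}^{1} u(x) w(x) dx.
g(x) = -x^2 + 24*x/5 + 1

The best approximation g ∈ W is the orthogonal projection of f onto W. Writing g = a_0 + a_1 x + a_2 x^2, the coefficients solve the normal equations G · a = b where
  G_{ij} = <φ_i, φ_j> and b_i = <f, φ_i>, with φ_0 = 1, φ_1 = x, φ_2 = x^2.
G =
  [2, 0, 2/3]
  [0, 2/3, 0]
  [2/3, 0, 2/5],
b = (4/3, 16/5, 4/15).
Solving gives a_0 = 1, a_1 = 24/5, a_2 = -1, so
  g(x) = -x^2 + 24*x/5 + 1.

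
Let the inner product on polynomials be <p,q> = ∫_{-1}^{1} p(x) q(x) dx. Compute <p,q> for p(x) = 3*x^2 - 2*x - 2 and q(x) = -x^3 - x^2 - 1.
<p,q> = 44/15

Expand the product: p(x)·q(x) = -3*x^5 - x^4 + 4*x^3 - x^2 + 2*x + 2.
∫_{-1}^{1} of each monomial x^k gives [2/(k+1) if k even, 0 if k odd]. Integrating term-by-term (or equivalently evaluating the antiderivative F(x) = -x^6/2 - x^5/5 + x^4 - x^3/3 + x^2 + 2*x at the endpoints):
  F(1) − F(−1) = 89/30 − (1/30) = 44/15.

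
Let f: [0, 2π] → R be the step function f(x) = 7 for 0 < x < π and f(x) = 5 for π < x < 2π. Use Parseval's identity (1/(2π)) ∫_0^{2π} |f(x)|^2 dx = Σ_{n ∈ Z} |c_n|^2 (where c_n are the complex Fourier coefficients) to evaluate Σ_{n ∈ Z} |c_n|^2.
Σ |c_n|^2 = 37

Parseval equates the L^2 energy of f (normalised by 1/(2π)) with the ℓ^2 sum of its Fourier coefficients: (1/(2π)) ∫_0^{2π} |f|^2 = Σ |c_n|^2.
Compute the left side: (1/(2π)) [∫_0^π 7^2 dx + ∫_π^{2π} 5^2 dx] = (1/(2π)) · (49π + 25π) = (49 + 25)/2 = 37.
So Σ_{n ∈ Z} |c_n|^2 = 37.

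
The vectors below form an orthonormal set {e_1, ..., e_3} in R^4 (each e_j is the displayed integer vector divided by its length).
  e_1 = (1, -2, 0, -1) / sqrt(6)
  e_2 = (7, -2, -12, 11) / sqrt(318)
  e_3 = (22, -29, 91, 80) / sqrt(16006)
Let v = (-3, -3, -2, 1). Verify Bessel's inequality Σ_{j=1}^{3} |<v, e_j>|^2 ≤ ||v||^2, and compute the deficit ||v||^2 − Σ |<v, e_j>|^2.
Σ |<v, e_j>|^2 = 705/302; ||v||^2 = 23; deficit = 6241/302

Write each e_j = u_j / sqrt(<u_j, u_j>) where u_j is the displayed integer vector. Then <v, e_j> = <v, u_j> / sqrt(<u_j, u_j>), so |<v, e_j>|^2 = <v, u_j>^2 / <u_j, u_j>.
Coefficients: <v, e_1> = 2/sqrt(6), <v, e_2> = 20/sqrt(318), <v, e_3> = -81/sqrt(16006).
Square and sum: Σ |<v, e_j>|^2 = 705/302.
Compute ||v||^2 = v·v = 23.
Deficit = 23 − 705/302 = 6241/302 ≥ 0, confirming Bessel's inequality. (The deficit equals ||v − Σ <v,e_j> e_j||^2, the squared distance from v to span{e_j}.)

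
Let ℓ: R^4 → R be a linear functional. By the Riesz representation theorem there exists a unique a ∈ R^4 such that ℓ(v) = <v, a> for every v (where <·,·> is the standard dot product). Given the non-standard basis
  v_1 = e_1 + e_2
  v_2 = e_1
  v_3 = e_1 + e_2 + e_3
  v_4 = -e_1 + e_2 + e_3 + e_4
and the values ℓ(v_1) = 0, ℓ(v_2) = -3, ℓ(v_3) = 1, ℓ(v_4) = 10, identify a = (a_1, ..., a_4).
a = (-3, 3, 1, 3)

Write a = (a_1, ..., a_4) in the standard basis. For each basis vector v_i, ℓ(v_i) = <v_i, a> is a linear equation in the a_j's. Collect the n equations into a matrix system V a = ℓ, where row i of V is v_i (expressed in the standard basis). Since V is invertible (lower-triangular with 1s on the diagonal, up to permutation), solve by back-substitution:
  V =
[[1, 1, 0, 0],
 [1, 0, 0, 0],
 [1, 1, 1, 0],
 [-1, 1, 1, 1]]
  V a = (0, -3, 1, 10)
Solving gives a = (-3, 3, 1, 3).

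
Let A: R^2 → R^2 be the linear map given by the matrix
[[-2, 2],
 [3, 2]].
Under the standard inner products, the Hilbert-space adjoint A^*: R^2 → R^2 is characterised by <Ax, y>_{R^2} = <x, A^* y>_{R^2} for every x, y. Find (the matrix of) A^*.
A^* = A^T =
[[-2, 3],
 [2, 2]]

For real matrices with standard dot products, the defining identity <Ax, y> = <x, A^* y> gives (Ax)^T y = x^T (A^*) y, i.e. x^T A^T y = x^T (A^*) y. Since this holds for all x, y, we must have A^* = A^T. Therefore
A^* =
[[-2, 3],
 [2, 2]].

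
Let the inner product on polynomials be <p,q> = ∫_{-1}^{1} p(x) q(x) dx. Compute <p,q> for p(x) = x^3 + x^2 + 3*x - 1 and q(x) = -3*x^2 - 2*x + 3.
<p,q> = -8

Expand the product: p(x)·q(x) = -3*x^5 - 5*x^4 - 8*x^3 + 11*x - 3.
∫_{-1}^{1} of each monomial x^k gives [2/(k+1) if k even, 0 if k odd]. Integrating term-by-term (or equivalently evaluating the antiderivative F(x) = -x^6/2 - x^5 - 2*x^4 + 11*x^2/2 - 3*x at the endpoints):
  F(1) − F(−1) = -1 − (7) = -8.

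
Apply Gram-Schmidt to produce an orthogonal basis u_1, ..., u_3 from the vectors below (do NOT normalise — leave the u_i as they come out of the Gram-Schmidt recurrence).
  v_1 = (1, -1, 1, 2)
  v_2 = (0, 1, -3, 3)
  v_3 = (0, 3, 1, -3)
Orthogonal basis:
  u_1 = (1, -1, 1, 2)
  u_2 = (-2/7, 9/7, -23/7, 17/7)
  u_3 = (134/129, 100/43, 122/129, 22/129)

Apply the Gram-Schmidt recurrence
  u_1 = v_1
  u_i = v_i − Σ_{j<i} ((v_i · u_j) / (u_j · u_j)) · u_j.

Step by step this gives:
  u_1 = (1, -1, 1, 2)
  u_2 = (-2/7, 9/7, -23/7, 17/7)
  u_3 = (134/129, 100/43, 122/129, 22/129)

Orthogonality check:
  u_2 · u_1 = 0 (should be 0)
  u_3 · u_1 = 0 (should be 0)
  u_3 · u_2 = 0 (should be 0)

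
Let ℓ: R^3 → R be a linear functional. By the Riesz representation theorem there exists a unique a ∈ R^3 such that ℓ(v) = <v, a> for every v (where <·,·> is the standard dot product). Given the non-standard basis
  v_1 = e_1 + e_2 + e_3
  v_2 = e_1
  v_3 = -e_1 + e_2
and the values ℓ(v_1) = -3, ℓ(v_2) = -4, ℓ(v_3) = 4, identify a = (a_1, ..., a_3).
a = (-4, 0, 1)

Write a = (a_1, ..., a_3) in the standard basis. For each basis vector v_i, ℓ(v_i) = <v_i, a> is a linear equation in the a_j's. Collect the n equations into a matrix system V a = ℓ, where row i of V is v_i (expressed in the standard basis). Since V is invertible (lower-triangular with 1s on the diagonal, up to permutation), solve by back-substitution:
  V =
[[1, 1, 1],
 [1, 0, 0],
 [-1, 1, 0]]
  V a = (-3, -4, 4)
Solving gives a = (-4, 0, 1).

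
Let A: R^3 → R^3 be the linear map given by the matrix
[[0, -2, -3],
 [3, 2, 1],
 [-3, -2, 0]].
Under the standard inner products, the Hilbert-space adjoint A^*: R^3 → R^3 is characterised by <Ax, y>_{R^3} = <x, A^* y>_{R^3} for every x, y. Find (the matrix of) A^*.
A^* = A^T =
[[0, 3, -3],
 [-2, 2, -2],
 [-3, 1, 0]]

For real matrices with standard dot products, the defining identity <Ax, y> = <x, A^* y> gives (Ax)^T y = x^T (A^*) y, i.e. x^T A^T y = x^T (A^*) y. Since this holds for all x, y, we must have A^* = A^T. Therefore
A^* =
[[0, 3, -3],
 [-2, 2, -2],
 [-3, 1, 0]].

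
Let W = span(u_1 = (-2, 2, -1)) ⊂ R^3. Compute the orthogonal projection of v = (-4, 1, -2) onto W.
proj_W(v) = (-8/3, 8/3, -4/3)

Set up U = [u_1 | ... | u_1] ∈ R^(3×1). The projector onto W = col(U) is P = U (U^T U)^(-1) U^T.
Compute U^T U =
  [9],
and U^T v = (12).
Solve U^T U · c = U^T v for the coefficients: c = (4/3). The projection is proj_W(v) = U c.
Check: (v - proj_W(v)) · u_1 = 0  (should be 0).
Result: proj_W(v) = (-8/3, 8/3, -4/3).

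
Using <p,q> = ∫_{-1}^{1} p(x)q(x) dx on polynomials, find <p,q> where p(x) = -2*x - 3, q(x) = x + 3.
<p,q> = -58/3

Expand the product: p(x)·q(x) = -2*x^2 - 9*x - 9.
∫_{-1}^{1} of each monomial x^k gives [2/(k+1) if k even, 0 if k odd]. Integrating term-by-term (or equivalently evaluating the antiderivative F(x) = -2*x^3/3 - 9*x^2/2 - 9*x at the endpoints):
  F(1) − F(−1) = -85/6 − (31/6) = -58/3.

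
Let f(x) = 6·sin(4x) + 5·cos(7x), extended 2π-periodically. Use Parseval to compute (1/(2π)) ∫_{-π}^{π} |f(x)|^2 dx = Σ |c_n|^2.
Σ |c_n|^2 = 61/2

Expand |f|^2 and use orthogonality of {sin(nx), cos(mx)} on [-π, π]:
  ∫_{-π}^{π} sin(nx)^2 dx = π, ∫ cos(mx)^2 dx = π, and cross terms integrate to 0.
So ∫_{-π}^{π} f(x)^2 dx = 6^2 · π + 5^2 · π = (36 + 25)π.
Divide by 2π: (36 + 25)/2 = 61/2.
By Parseval, this equals Σ |c_n|^2.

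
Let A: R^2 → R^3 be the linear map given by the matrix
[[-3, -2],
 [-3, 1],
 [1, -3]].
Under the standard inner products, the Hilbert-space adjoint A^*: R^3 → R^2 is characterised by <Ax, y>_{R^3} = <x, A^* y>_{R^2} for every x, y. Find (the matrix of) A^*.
A^* = A^T =
[[-3, -3, 1],
 [-2, 1, -3]]

For real matrices with standard dot products, the defining identity <Ax, y> = <x, A^* y> gives (Ax)^T y = x^T (A^*) y, i.e. x^T A^T y = x^T (A^*) y. Since this holds for all x, y, we must have A^* = A^T. Therefore
A^* =
[[-3, -3, 1],
 [-2, 1, -3]].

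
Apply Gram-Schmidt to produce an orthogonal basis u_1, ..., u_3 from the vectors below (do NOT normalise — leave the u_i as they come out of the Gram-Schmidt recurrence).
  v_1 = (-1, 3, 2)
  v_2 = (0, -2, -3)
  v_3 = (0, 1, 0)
Orthogonal basis:
  u_1 = (-1, 3, 2)
  u_2 = (-6/7, 4/7, -9/7)
  u_3 = (15/38, 9/38, -3/19)

Apply the Gram-Schmidt recurrence
  u_1 = v_1
  u_i = v_i − Σ_{j<i} ((v_i · u_j) / (u_j · u_j)) · u_j.

Step by step this gives:
  u_1 = (-1, 3, 2)
  u_2 = (-6/7, 4/7, -9/7)
  u_3 = (15/38, 9/38, -3/19)

Orthogonality check:
  u_2 · u_1 = 0 (should be 0)
  u_3 · u_1 = 0 (should be 0)
  u_3 · u_2 = 0 (should be 0)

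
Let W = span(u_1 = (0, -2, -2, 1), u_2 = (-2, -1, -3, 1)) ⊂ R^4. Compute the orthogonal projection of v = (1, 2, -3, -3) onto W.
proj_W(v) = (-1, 13/18, -5/18, -1/9)

Set up U = [u_1 | ... | u_2] ∈ R^(4×2). The projector onto W = col(U) is P = U (U^T U)^(-1) U^T.
Compute U^T U =
  [9, 9]
  [9, 15],
and U^T v = (-1, 2).
Solve U^T U · c = U^T v for the coefficients: c = (-11/18, 1/2). The projection is proj_W(v) = U c.
Check: (v - proj_W(v)) · u_1 = 0  (should be 0).
Check: (v - proj_W(v)) · u_2 = 0  (should be 0).
Result: proj_W(v) = (-1, 13/18, -5/18, -1/9).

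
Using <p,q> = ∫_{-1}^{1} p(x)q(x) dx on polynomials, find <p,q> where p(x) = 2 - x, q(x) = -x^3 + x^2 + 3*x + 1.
<p,q> = 56/15

Expand the product: p(x)·q(x) = x^4 - 3*x^3 - x^2 + 5*x + 2.
∫_{-1}^{1} of each monomial x^k gives [2/(k+1) if k even, 0 if k odd]. Integrating term-by-term (or equivalently evaluating the antiderivative F(x) = x^5/5 - 3*x^4/4 - x^3/3 + 5*x^2/2 + 2*x at the endpoints):
  F(1) − F(−1) = 217/60 − (-7/60) = 56/15.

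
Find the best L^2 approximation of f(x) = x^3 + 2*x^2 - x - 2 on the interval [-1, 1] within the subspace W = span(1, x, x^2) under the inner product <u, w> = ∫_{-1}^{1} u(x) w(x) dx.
g(x) = 2*x^2 - 2*x/5 - 2

The best approximation g ∈ W is the orthogonal projection of f onto W. Writing g = a_0 + a_1 x + a_2 x^2, the coefficients solve the normal equations G · a = b where
  G_{ij} = <φ_i, φ_j> and b_i = <f, φ_i>, with φ_0 = 1, φ_1 = x, φ_2 = x^2.
G =
  [2, 0, 2/3]
  [0, 2/3, 0]
  [2/3, 0, 2/5],
b = (-8/3, -4/15, -8/15).
Solving gives a_0 = -2, a_1 = -2/5, a_2 = 2, so
  g(x) = 2*x^2 - 2*x/5 - 2.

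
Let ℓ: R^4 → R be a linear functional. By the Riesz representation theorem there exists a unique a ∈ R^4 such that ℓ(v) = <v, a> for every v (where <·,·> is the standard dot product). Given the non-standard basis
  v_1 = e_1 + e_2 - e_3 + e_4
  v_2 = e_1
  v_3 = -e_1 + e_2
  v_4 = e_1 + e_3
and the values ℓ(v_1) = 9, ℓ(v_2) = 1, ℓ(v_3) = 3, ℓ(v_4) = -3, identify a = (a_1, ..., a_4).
a = (1, 4, -4, 0)

Write a = (a_1, ..., a_4) in the standard basis. For each basis vector v_i, ℓ(v_i) = <v_i, a> is a linear equation in the a_j's. Collect the n equations into a matrix system V a = ℓ, where row i of V is v_i (expressed in the standard basis). Since V is invertible (lower-triangular with 1s on the diagonal, up to permutation), solve by back-substitution:
  V =
[[1, 1, -1, 1],
 [1, 0, 0, 0],
 [-1, 1, 0, 0],
 [1, 0, 1, 0]]
  V a = (9, 1, 3, -3)
Solving gives a = (1, 4, -4, 0).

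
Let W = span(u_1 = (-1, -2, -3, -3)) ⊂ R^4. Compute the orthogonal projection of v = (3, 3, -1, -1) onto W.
proj_W(v) = (3/23, 6/23, 9/23, 9/23)

Set up U = [u_1 | ... | u_1] ∈ R^(4×1). The projector onto W = col(U) is P = U (U^T U)^(-1) U^T.
Compute U^T U =
  [23],
and U^T v = (-3).
Solve U^T U · c = U^T v for the coefficients: c = (-3/23). The projection is proj_W(v) = U c.
Check: (v - proj_W(v)) · u_1 = 0  (should be 0).
Result: proj_W(v) = (3/23, 6/23, 9/23, 9/23).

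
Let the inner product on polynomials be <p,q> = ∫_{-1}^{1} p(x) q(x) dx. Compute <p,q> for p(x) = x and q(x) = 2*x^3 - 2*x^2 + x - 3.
<p,q> = 22/15

Expand the product: p(x)·q(x) = 2*x^4 - 2*x^3 + x^2 - 3*x.
∫_{-1}^{1} of each monomial x^k gives [2/(k+1) if k even, 0 if k odd]. Integrating term-by-term (or equivalently evaluating the antiderivative F(x) = 2*x^5/5 - x^4/2 + x^3/3 - 3*x^2/2 at the endpoints):
  F(1) − F(−1) = -19/15 − (-41/15) = 22/15.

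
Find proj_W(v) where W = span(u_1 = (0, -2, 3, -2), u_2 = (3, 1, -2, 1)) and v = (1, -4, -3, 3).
proj_W(v) = (198/155, 116/155, -207/155, 116/155)

Set up U = [u_1 | ... | u_2] ∈ R^(4×2). The projector onto W = col(U) is P = U (U^T U)^(-1) U^T.
Compute U^T U =
  [17, -10]
  [-10, 15],
and U^T v = (-7, 8).
Solve U^T U · c = U^T v for the coefficients: c = (-5/31, 66/155). The projection is proj_W(v) = U c.
Check: (v - proj_W(v)) · u_1 = 0  (should be 0).
Check: (v - proj_W(v)) · u_2 = 0  (should be 0).
Result: proj_W(v) = (198/155, 116/155, -207/155, 116/155).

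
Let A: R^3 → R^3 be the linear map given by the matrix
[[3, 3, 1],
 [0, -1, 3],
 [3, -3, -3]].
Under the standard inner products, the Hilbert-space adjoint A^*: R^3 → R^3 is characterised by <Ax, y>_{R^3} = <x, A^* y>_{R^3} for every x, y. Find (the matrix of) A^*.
A^* = A^T =
[[3, 0, 3],
 [3, -1, -3],
 [1, 3, -3]]

For real matrices with standard dot products, the defining identity <Ax, y> = <x, A^* y> gives (Ax)^T y = x^T (A^*) y, i.e. x^T A^T y = x^T (A^*) y. Since this holds for all x, y, we must have A^* = A^T. Therefore
A^* =
[[3, 0, 3],
 [3, -1, -3],
 [1, 3, -3]].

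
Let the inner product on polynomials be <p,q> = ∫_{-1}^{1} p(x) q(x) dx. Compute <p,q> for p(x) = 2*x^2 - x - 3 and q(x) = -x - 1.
<p,q> = 16/3

Expand the product: p(x)·q(x) = -2*x^3 - x^2 + 4*x + 3.
∫_{-1}^{1} of each monomial x^k gives [2/(k+1) if k even, 0 if k odd]. Integrating term-by-term (or equivalently evaluating the antiderivative F(x) = -x^4/2 - x^3/3 + 2*x^2 + 3*x at the endpoints):
  F(1) − F(−1) = 25/6 − (-7/6) = 16/3.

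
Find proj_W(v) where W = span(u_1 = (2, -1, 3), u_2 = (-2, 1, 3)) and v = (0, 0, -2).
proj_W(v) = (0, 0, -2)

Set up U = [u_1 | ... | u_2] ∈ R^(3×2). The projector onto W = col(U) is P = U (U^T U)^(-1) U^T.
Compute U^T U =
  [14, 4]
  [4, 14],
and U^T v = (-6, -6).
Solve U^T U · c = U^T v for the coefficients: c = (-1/3, -1/3). The projection is proj_W(v) = U c.
Check: (v - proj_W(v)) · u_1 = 0  (should be 0).
Check: (v - proj_W(v)) · u_2 = 0  (should be 0).
Result: proj_W(v) = (0, 0, -2).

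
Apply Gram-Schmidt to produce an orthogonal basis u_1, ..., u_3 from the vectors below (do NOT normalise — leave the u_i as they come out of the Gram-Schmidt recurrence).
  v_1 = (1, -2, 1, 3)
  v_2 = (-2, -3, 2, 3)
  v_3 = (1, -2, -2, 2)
Orthogonal basis:
  u_1 = (1, -2, 1, 3)
  u_2 = (-3, -1, 1, 0)
  u_3 = (-23/55, -59/55, -128/55, 1/5)

Apply the Gram-Schmidt recurrence
  u_1 = v_1
  u_i = v_i − Σ_{j<i} ((v_i · u_j) / (u_j · u_j)) · u_j.

Step by step this gives:
  u_1 = (1, -2, 1, 3)
  u_2 = (-3, -1, 1, 0)
  u_3 = (-23/55, -59/55, -128/55, 1/5)

Orthogonality check:
  u_2 · u_1 = 0 (should be 0)
  u_3 · u_1 = 0 (should be 0)
  u_3 · u_2 = 0 (should be 0)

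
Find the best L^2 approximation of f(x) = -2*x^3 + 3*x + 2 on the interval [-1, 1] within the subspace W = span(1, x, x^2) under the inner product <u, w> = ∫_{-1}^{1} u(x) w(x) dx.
g(x) = 9*x/5 + 2

The best approximation g ∈ W is the orthogonal projection of f onto W. Writing g = a_0 + a_1 x + a_2 x^2, the coefficients solve the normal equations G · a = b where
  G_{ij} = <φ_i, φ_j> and b_i = <f, φ_i>, with φ_0 = 1, φ_1 = x, φ_2 = x^2.
G =
  [2, 0, 2/3]
  [0, 2/3, 0]
  [2/3, 0, 2/5],
b = (4, 6/5, 4/3).
Solving gives a_0 = 2, a_1 = 9/5, a_2 = 0, so
  g(x) = 9*x/5 + 2.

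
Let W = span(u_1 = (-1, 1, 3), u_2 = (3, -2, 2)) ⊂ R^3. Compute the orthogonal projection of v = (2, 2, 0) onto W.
proj_W(v) = (34/93, -23/93, 19/93)

Set up U = [u_1 | ... | u_2] ∈ R^(3×2). The projector onto W = col(U) is P = U (U^T U)^(-1) U^T.
Compute U^T U =
  [11, 1]
  [1, 17],
and U^T v = (0, 2).
Solve U^T U · c = U^T v for the coefficients: c = (-1/93, 11/93). The projection is proj_W(v) = U c.
Check: (v - proj_W(v)) · u_1 = 0  (should be 0).
Check: (v - proj_W(v)) · u_2 = 0  (should be 0).
Result: proj_W(v) = (34/93, -23/93, 19/93).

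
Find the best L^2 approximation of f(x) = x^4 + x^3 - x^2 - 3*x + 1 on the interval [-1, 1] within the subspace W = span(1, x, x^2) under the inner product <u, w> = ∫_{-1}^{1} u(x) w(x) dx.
g(x) = -x^2/7 - 12*x/5 + 32/35

The best approximation g ∈ W is the orthogonal projection of f onto W. Writing g = a_0 + a_1 x + a_2 x^2, the coefficients solve the normal equations G · a = b where
  G_{ij} = <φ_i, φ_j> and b_i = <f, φ_i>, with φ_0 = 1, φ_1 = x, φ_2 = x^2.
G =
  [2, 0, 2/3]
  [0, 2/3, 0]
  [2/3, 0, 2/5],
b = (26/15, -8/5, 58/105).
Solving gives a_0 = 32/35, a_1 = -12/5, a_2 = -1/7, so
  g(x) = -x^2/7 - 12*x/5 + 32/35.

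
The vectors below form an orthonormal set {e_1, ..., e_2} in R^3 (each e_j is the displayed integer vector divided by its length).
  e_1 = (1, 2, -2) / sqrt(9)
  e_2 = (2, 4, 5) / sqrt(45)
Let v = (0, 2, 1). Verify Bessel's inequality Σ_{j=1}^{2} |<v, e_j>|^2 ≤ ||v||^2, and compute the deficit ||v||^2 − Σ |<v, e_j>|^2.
Σ |<v, e_j>|^2 = 21/5; ||v||^2 = 5; deficit = 4/5

Write each e_j = u_j / sqrt(<u_j, u_j>) where u_j is the displayed integer vector. Then <v, e_j> = <v, u_j> / sqrt(<u_j, u_j>), so |<v, e_j>|^2 = <v, u_j>^2 / <u_j, u_j>.
Coefficients: <v, e_1> = 2/sqrt(9), <v, e_2> = 13/sqrt(45).
Square and sum: Σ |<v, e_j>|^2 = 21/5.
Compute ||v||^2 = v·v = 5.
Deficit = 5 − 21/5 = 4/5 ≥ 0, confirming Bessel's inequality. (The deficit equals ||v − Σ <v,e_j> e_j||^2, the squared distance from v to span{e_j}.)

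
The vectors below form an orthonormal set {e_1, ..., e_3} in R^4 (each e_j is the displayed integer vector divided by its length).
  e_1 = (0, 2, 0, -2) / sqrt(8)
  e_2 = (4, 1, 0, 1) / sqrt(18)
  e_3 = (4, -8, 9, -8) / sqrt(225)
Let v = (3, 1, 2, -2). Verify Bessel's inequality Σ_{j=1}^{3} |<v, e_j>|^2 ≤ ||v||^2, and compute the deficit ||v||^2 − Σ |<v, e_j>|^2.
Σ |<v, e_j>|^2 = 441/25; ||v||^2 = 18; deficit = 9/25

Write each e_j = u_j / sqrt(<u_j, u_j>) where u_j is the displayed integer vector. Then <v, e_j> = <v, u_j> / sqrt(<u_j, u_j>), so |<v, e_j>|^2 = <v, u_j>^2 / <u_j, u_j>.
Coefficients: <v, e_1> = 6/sqrt(8), <v, e_2> = 11/sqrt(18), <v, e_3> = 38/sqrt(225).
Square and sum: Σ |<v, e_j>|^2 = 441/25.
Compute ||v||^2 = v·v = 18.
Deficit = 18 − 441/25 = 9/25 ≥ 0, confirming Bessel's inequality. (The deficit equals ||v − Σ <v,e_j> e_j||^2, the squared distance from v to span{e_j}.)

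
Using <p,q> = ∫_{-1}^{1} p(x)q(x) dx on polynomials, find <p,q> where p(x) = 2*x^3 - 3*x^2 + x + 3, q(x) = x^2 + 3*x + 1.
<p,q> = 46/5

Expand the product: p(x)·q(x) = 2*x^5 + 3*x^4 - 6*x^3 + 3*x^2 + 10*x + 3.
∫_{-1}^{1} of each monomial x^k gives [2/(k+1) if k even, 0 if k odd]. Integrating term-by-term (or equivalently evaluating the antiderivative F(x) = x^6/3 + 3*x^5/5 - 3*x^4/2 + x^3 + 5*x^2 + 3*x at the endpoints):
  F(1) − F(−1) = 253/30 − (-23/30) = 46/5.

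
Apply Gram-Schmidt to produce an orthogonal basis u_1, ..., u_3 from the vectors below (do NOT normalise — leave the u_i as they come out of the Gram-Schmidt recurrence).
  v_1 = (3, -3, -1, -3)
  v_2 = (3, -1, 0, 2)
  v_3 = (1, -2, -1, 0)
Orthogonal basis:
  u_1 = (3, -3, -1, -3)
  u_2 = (33/14, -5/14, 3/14, 37/14)
  u_3 = (-107/178, -151/178, -123/178, 85/178)

Apply the Gram-Schmidt recurrence
  u_1 = v_1
  u_i = v_i − Σ_{j<i} ((v_i · u_j) / (u_j · u_j)) · u_j.

Step by step this gives:
  u_1 = (3, -3, -1, -3)
  u_2 = (33/14, -5/14, 3/14, 37/14)
  u_3 = (-107/178, -151/178, -123/178, 85/178)

Orthogonality check:
  u_2 · u_1 = 0 (should be 0)
  u_3 · u_1 = 0 (should be 0)
  u_3 · u_2 = 0 (should be 0)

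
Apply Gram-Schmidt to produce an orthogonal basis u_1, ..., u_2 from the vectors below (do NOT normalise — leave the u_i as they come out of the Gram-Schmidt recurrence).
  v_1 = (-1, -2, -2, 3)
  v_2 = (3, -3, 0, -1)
Orthogonal basis:
  u_1 = (-1, -2, -2, 3)
  u_2 = (3, -3, 0, -1)

Apply the Gram-Schmidt recurrence
  u_1 = v_1
  u_i = v_i − Σ_{j<i} ((v_i · u_j) / (u_j · u_j)) · u_j.

Step by step this gives:
  u_1 = (-1, -2, -2, 3)
  u_2 = (3, -3, 0, -1)

Orthogonality check:
  u_2 · u_1 = 0 (should be 0)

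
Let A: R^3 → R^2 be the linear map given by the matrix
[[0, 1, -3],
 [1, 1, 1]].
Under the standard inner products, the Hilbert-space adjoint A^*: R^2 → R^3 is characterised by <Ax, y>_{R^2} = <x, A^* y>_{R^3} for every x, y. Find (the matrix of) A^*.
A^* = A^T =
[[0, 1],
 [1, 1],
 [-3, 1]]

For real matrices with standard dot products, the defining identity <Ax, y> = <x, A^* y> gives (Ax)^T y = x^T (A^*) y, i.e. x^T A^T y = x^T (A^*) y. Since this holds for all x, y, we must have A^* = A^T. Therefore
A^* =
[[0, 1],
 [1, 1],
 [-3, 1]].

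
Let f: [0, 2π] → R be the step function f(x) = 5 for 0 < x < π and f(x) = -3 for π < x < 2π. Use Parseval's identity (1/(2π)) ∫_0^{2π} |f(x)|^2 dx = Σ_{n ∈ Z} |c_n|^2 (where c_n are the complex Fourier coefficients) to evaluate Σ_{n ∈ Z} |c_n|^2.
Σ |c_n|^2 = 17

Parseval equates the L^2 energy of f (normalised by 1/(2π)) with the ℓ^2 sum of its Fourier coefficients: (1/(2π)) ∫_0^{2π} |f|^2 = Σ |c_n|^2.
Compute the left side: (1/(2π)) [∫_0^π 5^2 dx + ∫_π^{2π} (-3)^2 dx] = (1/(2π)) · (25π + 9π) = (25 + 9)/2 = 17.
So Σ_{n ∈ Z} |c_n|^2 = 17.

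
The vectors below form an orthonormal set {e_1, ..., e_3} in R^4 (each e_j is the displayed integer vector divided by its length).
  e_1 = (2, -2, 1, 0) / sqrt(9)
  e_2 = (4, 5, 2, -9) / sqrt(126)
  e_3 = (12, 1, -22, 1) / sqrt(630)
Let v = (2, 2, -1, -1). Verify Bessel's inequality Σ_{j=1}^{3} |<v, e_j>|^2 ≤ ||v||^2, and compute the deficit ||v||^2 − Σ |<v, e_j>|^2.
Σ |<v, e_j>|^2 = 386/45; ||v||^2 = 10; deficit = 64/45

Write each e_j = u_j / sqrt(<u_j, u_j>) where u_j is the displayed integer vector. Then <v, e_j> = <v, u_j> / sqrt(<u_j, u_j>), so |<v, e_j>|^2 = <v, u_j>^2 / <u_j, u_j>.
Coefficients: <v, e_1> = -1/sqrt(9), <v, e_2> = 25/sqrt(126), <v, e_3> = 47/sqrt(630).
Square and sum: Σ |<v, e_j>|^2 = 386/45.
Compute ||v||^2 = v·v = 10.
Deficit = 10 − 386/45 = 64/45 ≥ 0, confirming Bessel's inequality. (The deficit equals ||v − Σ <v,e_j> e_j||^2, the squared distance from v to span{e_j}.)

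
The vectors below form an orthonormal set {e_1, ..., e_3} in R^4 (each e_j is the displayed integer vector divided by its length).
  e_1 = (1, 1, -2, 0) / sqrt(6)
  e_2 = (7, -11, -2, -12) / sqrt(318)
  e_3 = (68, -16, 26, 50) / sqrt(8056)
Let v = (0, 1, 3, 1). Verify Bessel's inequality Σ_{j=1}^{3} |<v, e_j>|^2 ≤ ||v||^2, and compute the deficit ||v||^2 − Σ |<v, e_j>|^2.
Σ |<v, e_j>|^2 = 159/19; ||v||^2 = 11; deficit = 50/19

Write each e_j = u_j / sqrt(<u_j, u_j>) where u_j is the displayed integer vector. Then <v, e_j> = <v, u_j> / sqrt(<u_j, u_j>), so |<v, e_j>|^2 = <v, u_j>^2 / <u_j, u_j>.
Coefficients: <v, e_1> = -5/sqrt(6), <v, e_2> = -29/sqrt(318), <v, e_3> = 112/sqrt(8056).
Square and sum: Σ |<v, e_j>|^2 = 159/19.
Compute ||v||^2 = v·v = 11.
Deficit = 11 − 159/19 = 50/19 ≥ 0, confirming Bessel's inequality. (The deficit equals ||v − Σ <v,e_j> e_j||^2, the squared distance from v to span{e_j}.)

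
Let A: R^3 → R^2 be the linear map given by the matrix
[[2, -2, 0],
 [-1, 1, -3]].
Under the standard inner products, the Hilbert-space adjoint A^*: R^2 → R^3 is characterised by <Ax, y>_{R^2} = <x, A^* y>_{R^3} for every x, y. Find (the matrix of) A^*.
A^* = A^T =
[[2, -1],
 [-2, 1],
 [0, -3]]

For real matrices with standard dot products, the defining identity <Ax, y> = <x, A^* y> gives (Ax)^T y = x^T (A^*) y, i.e. x^T A^T y = x^T (A^*) y. Since this holds for all x, y, we must have A^* = A^T. Therefore
A^* =
[[2, -1],
 [-2, 1],
 [0, -3]].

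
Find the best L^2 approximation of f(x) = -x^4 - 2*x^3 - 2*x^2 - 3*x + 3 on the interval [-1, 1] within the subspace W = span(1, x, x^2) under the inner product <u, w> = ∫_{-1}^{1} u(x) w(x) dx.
g(x) = -20*x^2/7 - 21*x/5 + 108/35

The best approximation g ∈ W is the orthogonal projection of f onto W. Writing g = a_0 + a_1 x + a_2 x^2, the coefficients solve the normal equations G · a = b where
  G_{ij} = <φ_i, φ_j> and b_i = <f, φ_i>, with φ_0 = 1, φ_1 = x, φ_2 = x^2.
G =
  [2, 0, 2/3]
  [0, 2/3, 0]
  [2/3, 0, 2/5],
b = (64/15, -14/5, 32/35).
Solving gives a_0 = 108/35, a_1 = -21/5, a_2 = -20/7, so
  g(x) = -20*x^2/7 - 21*x/5 + 108/35.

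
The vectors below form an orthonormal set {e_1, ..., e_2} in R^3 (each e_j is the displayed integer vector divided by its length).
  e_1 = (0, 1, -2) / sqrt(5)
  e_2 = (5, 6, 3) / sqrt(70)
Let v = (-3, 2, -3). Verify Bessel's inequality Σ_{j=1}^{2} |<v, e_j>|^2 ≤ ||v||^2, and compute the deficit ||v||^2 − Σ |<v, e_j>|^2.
Σ |<v, e_j>|^2 = 104/7; ||v||^2 = 22; deficit = 50/7

Write each e_j = u_j / sqrt(<u_j, u_j>) where u_j is the displayed integer vector. Then <v, e_j> = <v, u_j> / sqrt(<u_j, u_j>), so |<v, e_j>|^2 = <v, u_j>^2 / <u_j, u_j>.
Coefficients: <v, e_1> = 8/sqrt(5), <v, e_2> = -12/sqrt(70).
Square and sum: Σ |<v, e_j>|^2 = 104/7.
Compute ||v||^2 = v·v = 22.
Deficit = 22 − 104/7 = 50/7 ≥ 0, confirming Bessel's inequality. (The deficit equals ||v − Σ <v,e_j> e_j||^2, the squared distance from v to span{e_j}.)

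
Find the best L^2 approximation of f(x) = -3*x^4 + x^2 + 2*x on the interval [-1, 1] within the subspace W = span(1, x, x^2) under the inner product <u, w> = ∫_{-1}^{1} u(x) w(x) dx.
g(x) = -11*x^2/7 + 2*x + 9/35

The best approximation g ∈ W is the orthogonal projection of f onto W. Writing g = a_0 + a_1 x + a_2 x^2, the coefficients solve the normal equations G · a = b where
  G_{ij} = <φ_i, φ_j> and b_i = <f, φ_i>, with φ_0 = 1, φ_1 = x, φ_2 = x^2.
G =
  [2, 0, 2/3]
  [0, 2/3, 0]
  [2/3, 0, 2/5],
b = (-8/15, 4/3, -16/35).
Solving gives a_0 = 9/35, a_1 = 2, a_2 = -11/7, so
  g(x) = -11*x^2/7 + 2*x + 9/35.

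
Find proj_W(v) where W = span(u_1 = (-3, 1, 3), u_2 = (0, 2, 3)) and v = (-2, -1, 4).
proj_W(v) = (-37/14, 13/14, 19/7)

Set up U = [u_1 | ... | u_2] ∈ R^(3×2). The projector onto W = col(U) is P = U (U^T U)^(-1) U^T.
Compute U^T U =
  [19, 11]
  [11, 13],
and U^T v = (17, 10).
Solve U^T U · c = U^T v for the coefficients: c = (37/42, 1/42). The projection is proj_W(v) = U c.
Check: (v - proj_W(v)) · u_1 = 0  (should be 0).
Check: (v - proj_W(v)) · u_2 = 0  (should be 0).
Result: proj_W(v) = (-37/14, 13/14, 19/7).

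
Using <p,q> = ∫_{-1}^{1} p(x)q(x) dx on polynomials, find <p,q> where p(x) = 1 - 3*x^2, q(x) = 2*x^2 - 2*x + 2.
<p,q> = -16/15

Expand the product: p(x)·q(x) = -6*x^4 + 6*x^3 - 4*x^2 - 2*x + 2.
∫_{-1}^{1} of each monomial x^k gives [2/(k+1) if k even, 0 if k odd]. Integrating term-by-term (or equivalently evaluating the antiderivative F(x) = -6*x^5/5 + 3*x^4/2 - 4*x^3/3 - x^2 + 2*x at the endpoints):
  F(1) − F(−1) = -1/30 − (31/30) = -16/15.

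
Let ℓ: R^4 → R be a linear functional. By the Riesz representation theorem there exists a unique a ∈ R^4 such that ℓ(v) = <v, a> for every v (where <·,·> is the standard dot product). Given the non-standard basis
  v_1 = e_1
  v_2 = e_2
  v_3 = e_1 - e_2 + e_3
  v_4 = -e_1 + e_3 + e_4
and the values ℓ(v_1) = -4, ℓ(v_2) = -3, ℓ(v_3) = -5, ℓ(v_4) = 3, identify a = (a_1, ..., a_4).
a = (-4, -3, -4, 3)

Write a = (a_1, ..., a_4) in the standard basis. For each basis vector v_i, ℓ(v_i) = <v_i, a> is a linear equation in the a_j's. Collect the n equations into a matrix system V a = ℓ, where row i of V is v_i (expressed in the standard basis). Since V is invertible (lower-triangular with 1s on the diagonal, up to permutation), solve by back-substitution:
  V =
[[1, 0, 0, 0],
 [0, 1, 0, 0],
 [1, -1, 1, 0],
 [-1, 0, 1, 1]]
  V a = (-4, -3, -5, 3)
Solving gives a = (-4, -3, -4, 3).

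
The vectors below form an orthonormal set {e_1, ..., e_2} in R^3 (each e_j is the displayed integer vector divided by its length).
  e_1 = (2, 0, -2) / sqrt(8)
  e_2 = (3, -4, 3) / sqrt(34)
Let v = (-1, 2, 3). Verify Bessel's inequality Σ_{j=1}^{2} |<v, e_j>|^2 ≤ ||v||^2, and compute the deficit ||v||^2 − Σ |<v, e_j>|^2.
Σ |<v, e_j>|^2 = 138/17; ||v||^2 = 14; deficit = 100/17

Write each e_j = u_j / sqrt(<u_j, u_j>) where u_j is the displayed integer vector. Then <v, e_j> = <v, u_j> / sqrt(<u_j, u_j>), so |<v, e_j>|^2 = <v, u_j>^2 / <u_j, u_j>.
Coefficients: <v, e_1> = -8/sqrt(8), <v, e_2> = -2/sqrt(34).
Square and sum: Σ |<v, e_j>|^2 = 138/17.
Compute ||v||^2 = v·v = 14.
Deficit = 14 − 138/17 = 100/17 ≥ 0, confirming Bessel's inequality. (The deficit equals ||v − Σ <v,e_j> e_j||^2, the squared distance from v to span{e_j}.)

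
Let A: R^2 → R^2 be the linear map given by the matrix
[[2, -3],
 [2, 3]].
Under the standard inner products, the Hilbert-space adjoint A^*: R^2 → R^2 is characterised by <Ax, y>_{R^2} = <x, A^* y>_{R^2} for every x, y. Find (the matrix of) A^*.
A^* = A^T =
[[2, 2],
 [-3, 3]]

For real matrices with standard dot products, the defining identity <Ax, y> = <x, A^* y> gives (Ax)^T y = x^T (A^*) y, i.e. x^T A^T y = x^T (A^*) y. Since this holds for all x, y, we must have A^* = A^T. Therefore
A^* =
[[2, 2],
 [-3, 3]].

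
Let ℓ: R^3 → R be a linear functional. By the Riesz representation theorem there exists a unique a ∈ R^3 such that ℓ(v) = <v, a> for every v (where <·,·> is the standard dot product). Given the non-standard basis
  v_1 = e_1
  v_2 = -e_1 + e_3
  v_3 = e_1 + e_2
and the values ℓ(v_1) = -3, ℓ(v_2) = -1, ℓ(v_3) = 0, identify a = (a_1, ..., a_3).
a = (-3, 3, -4)

Write a = (a_1, ..., a_3) in the standard basis. For each basis vector v_i, ℓ(v_i) = <v_i, a> is a linear equation in the a_j's. Collect the n equations into a matrix system V a = ℓ, where row i of V is v_i (expressed in the standard basis). Since V is invertible (lower-triangular with 1s on the diagonal, up to permutation), solve by back-substitution:
  V =
[[1, 0, 0],
 [-1, 0, 1],
 [1, 1, 0]]
  V a = (-3, -1, 0)
Solving gives a = (-3, 3, -4).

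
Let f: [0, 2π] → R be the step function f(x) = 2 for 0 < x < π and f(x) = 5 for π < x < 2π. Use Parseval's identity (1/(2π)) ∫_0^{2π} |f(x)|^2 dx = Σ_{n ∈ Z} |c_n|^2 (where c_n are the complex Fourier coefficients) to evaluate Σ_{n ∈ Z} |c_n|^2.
Σ |c_n|^2 = 29/2

Parseval equates the L^2 energy of f (normalised by 1/(2π)) with the ℓ^2 sum of its Fourier coefficients: (1/(2π)) ∫_0^{2π} |f|^2 = Σ |c_n|^2.
Compute the left side: (1/(2π)) [∫_0^π 2^2 dx + ∫_π^{2π} 5^2 dx] = (1/(2π)) · (4π + 25π) = (4 + 25)/2 = 29/2.
So Σ_{n ∈ Z} |c_n|^2 = 29/2.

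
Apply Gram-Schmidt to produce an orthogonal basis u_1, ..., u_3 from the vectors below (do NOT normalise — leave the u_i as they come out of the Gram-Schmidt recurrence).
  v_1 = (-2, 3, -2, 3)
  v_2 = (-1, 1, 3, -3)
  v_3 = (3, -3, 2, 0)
Orthogonal basis:
  u_1 = (-2, 3, -2, 3)
  u_2 = (-23/13, 28/13, 29/13, -24/13)
  u_3 = (31/42, 1/6, 65/42, 19/14)

Apply the Gram-Schmidt recurrence
  u_1 = v_1
  u_i = v_i − Σ_{j<i} ((v_i · u_j) / (u_j · u_j)) · u_j.

Step by step this gives:
  u_1 = (-2, 3, -2, 3)
  u_2 = (-23/13, 28/13, 29/13, -24/13)
  u_3 = (31/42, 1/6, 65/42, 19/14)

Orthogonality check:
  u_2 · u_1 = 0 (should be 0)
  u_3 · u_1 = 0 (should be 0)
  u_3 · u_2 = 0 (should be 0)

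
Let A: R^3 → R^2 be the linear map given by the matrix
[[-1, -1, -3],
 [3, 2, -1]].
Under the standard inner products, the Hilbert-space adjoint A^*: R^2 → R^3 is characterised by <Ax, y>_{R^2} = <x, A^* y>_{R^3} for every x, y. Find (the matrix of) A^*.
A^* = A^T =
[[-1, 3],
 [-1, 2],
 [-3, -1]]

For real matrices with standard dot products, the defining identity <Ax, y> = <x, A^* y> gives (Ax)^T y = x^T (A^*) y, i.e. x^T A^T y = x^T (A^*) y. Since this holds for all x, y, we must have A^* = A^T. Therefore
A^* =
[[-1, 3],
 [-1, 2],
 [-3, -1]].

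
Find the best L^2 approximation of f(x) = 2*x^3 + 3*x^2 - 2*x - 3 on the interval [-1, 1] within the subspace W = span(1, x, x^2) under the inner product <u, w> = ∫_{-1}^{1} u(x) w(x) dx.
g(x) = 3*x^2 - 4*x/5 - 3

The best approximation g ∈ W is the orthogonal projection of f onto W. Writing g = a_0 + a_1 x + a_2 x^2, the coefficients solve the normal equations G · a = b where
  G_{ij} = <φ_i, φ_j> and b_i = <f, φ_i>, with φ_0 = 1, φ_1 = x, φ_2 = x^2.
G =
  [2, 0, 2/3]
  [0, 2/3, 0]
  [2/3, 0, 2/5],
b = (-4, -8/15, -4/5).
Solving gives a_0 = -3, a_1 = -4/5, a_2 = 3, so
  g(x) = 3*x^2 - 4*x/5 - 3.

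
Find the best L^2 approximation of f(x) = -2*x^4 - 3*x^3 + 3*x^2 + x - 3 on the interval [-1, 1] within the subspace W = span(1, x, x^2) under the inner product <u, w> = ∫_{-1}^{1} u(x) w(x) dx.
g(x) = 9*x^2/7 - 4*x/5 - 99/35

The best approximation g ∈ W is the orthogonal projection of f onto W. Writing g = a_0 + a_1 x + a_2 x^2, the coefficients solve the normal equations G · a = b where
  G_{ij} = <φ_i, φ_j> and b_i = <f, φ_i>, with φ_0 = 1, φ_1 = x, φ_2 = x^2.
G =
  [2, 0, 2/3]
  [0, 2/3, 0]
  [2/3, 0, 2/5],
b = (-24/5, -8/15, -48/35).
Solving gives a_0 = -99/35, a_1 = -4/5, a_2 = 9/7, so
  g(x) = 9*x^2/7 - 4*x/5 - 99/35.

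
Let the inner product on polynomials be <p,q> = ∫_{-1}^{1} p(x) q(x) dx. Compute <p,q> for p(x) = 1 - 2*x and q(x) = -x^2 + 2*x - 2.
<p,q> = -22/3

Expand the product: p(x)·q(x) = 2*x^3 - 5*x^2 + 6*x - 2.
∫_{-1}^{1} of each monomial x^k gives [2/(k+1) if k even, 0 if k odd]. Integrating term-by-term (or equivalently evaluating the antiderivative F(x) = x^4/2 - 5*x^3/3 + 3*x^2 - 2*x at the endpoints):
  F(1) − F(−1) = -1/6 − (43/6) = -22/3.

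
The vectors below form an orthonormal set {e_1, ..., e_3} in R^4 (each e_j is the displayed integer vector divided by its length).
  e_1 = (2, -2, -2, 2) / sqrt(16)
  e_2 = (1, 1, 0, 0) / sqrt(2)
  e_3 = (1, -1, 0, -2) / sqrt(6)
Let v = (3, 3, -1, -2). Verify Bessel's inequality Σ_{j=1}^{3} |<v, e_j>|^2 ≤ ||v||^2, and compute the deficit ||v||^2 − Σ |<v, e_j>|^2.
Σ |<v, e_j>|^2 = 251/12; ||v||^2 = 23; deficit = 25/12

Write each e_j = u_j / sqrt(<u_j, u_j>) where u_j is the displayed integer vector. Then <v, e_j> = <v, u_j> / sqrt(<u_j, u_j>), so |<v, e_j>|^2 = <v, u_j>^2 / <u_j, u_j>.
Coefficients: <v, e_1> = -2/sqrt(16), <v, e_2> = 6/sqrt(2), <v, e_3> = 4/sqrt(6).
Square and sum: Σ |<v, e_j>|^2 = 251/12.
Compute ||v||^2 = v·v = 23.
Deficit = 23 − 251/12 = 25/12 ≥ 0, confirming Bessel's inequality. (The deficit equals ||v − Σ <v,e_j> e_j||^2, the squared distance from v to span{e_j}.)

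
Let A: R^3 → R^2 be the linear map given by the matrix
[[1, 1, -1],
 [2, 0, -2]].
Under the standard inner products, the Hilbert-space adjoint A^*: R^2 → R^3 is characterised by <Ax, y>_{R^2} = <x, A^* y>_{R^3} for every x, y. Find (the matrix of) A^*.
A^* = A^T =
[[1, 2],
 [1, 0],
 [-1, -2]]

For real matrices with standard dot products, the defining identity <Ax, y> = <x, A^* y> gives (Ax)^T y = x^T (A^*) y, i.e. x^T A^T y = x^T (A^*) y. Since this holds for all x, y, we must have A^* = A^T. Therefore
A^* =
[[1, 2],
 [1, 0],
 [-1, -2]].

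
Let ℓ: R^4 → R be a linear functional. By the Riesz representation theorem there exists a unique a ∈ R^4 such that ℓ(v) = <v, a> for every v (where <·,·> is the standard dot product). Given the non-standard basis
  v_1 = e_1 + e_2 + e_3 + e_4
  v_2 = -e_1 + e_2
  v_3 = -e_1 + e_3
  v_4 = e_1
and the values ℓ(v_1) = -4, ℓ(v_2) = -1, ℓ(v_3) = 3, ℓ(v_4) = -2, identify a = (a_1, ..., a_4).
a = (-2, -3, 1, 0)

Write a = (a_1, ..., a_4) in the standard basis. For each basis vector v_i, ℓ(v_i) = <v_i, a> is a linear equation in the a_j's. Collect the n equations into a matrix system V a = ℓ, where row i of V is v_i (expressed in the standard basis). Since V is invertible (lower-triangular with 1s on the diagonal, up to permutation), solve by back-substitution:
  V =
[[1, 1, 1, 1],
 [-1, 1, 0, 0],
 [-1, 0, 1, 0],
 [1, 0, 0, 0]]
  V a = (-4, -1, 3, -2)
Solving gives a = (-2, -3, 1, 0).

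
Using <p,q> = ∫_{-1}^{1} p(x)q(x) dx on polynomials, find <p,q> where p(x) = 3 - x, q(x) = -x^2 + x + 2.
<p,q> = 28/3

Expand the product: p(x)·q(x) = x^3 - 4*x^2 + x + 6.
∫_{-1}^{1} of each monomial x^k gives [2/(k+1) if k even, 0 if k odd]. Integrating term-by-term (or equivalently evaluating the antiderivative F(x) = x^4/4 - 4*x^3/3 + x^2/2 + 6*x at the endpoints):
  F(1) − F(−1) = 65/12 − (-47/12) = 28/3.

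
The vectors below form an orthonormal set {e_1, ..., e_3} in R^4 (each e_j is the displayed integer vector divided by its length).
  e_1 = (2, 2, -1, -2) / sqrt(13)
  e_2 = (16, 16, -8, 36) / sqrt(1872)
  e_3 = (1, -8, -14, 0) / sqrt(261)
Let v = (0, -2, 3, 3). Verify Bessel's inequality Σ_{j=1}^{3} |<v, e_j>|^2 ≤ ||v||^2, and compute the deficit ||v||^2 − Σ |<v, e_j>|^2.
Σ |<v, e_j>|^2 = 494/29; ||v||^2 = 22; deficit = 144/29

Write each e_j = u_j / sqrt(<u_j, u_j>) where u_j is the displayed integer vector. Then <v, e_j> = <v, u_j> / sqrt(<u_j, u_j>), so |<v, e_j>|^2 = <v, u_j>^2 / <u_j, u_j>.
Coefficients: <v, e_1> = -13/sqrt(13), <v, e_2> = 52/sqrt(1872), <v, e_3> = -26/sqrt(261).
Square and sum: Σ |<v, e_j>|^2 = 494/29.
Compute ||v||^2 = v·v = 22.
Deficit = 22 − 494/29 = 144/29 ≥ 0, confirming Bessel's inequality. (The deficit equals ||v − Σ <v,e_j> e_j||^2, the squared distance from v to span{e_j}.)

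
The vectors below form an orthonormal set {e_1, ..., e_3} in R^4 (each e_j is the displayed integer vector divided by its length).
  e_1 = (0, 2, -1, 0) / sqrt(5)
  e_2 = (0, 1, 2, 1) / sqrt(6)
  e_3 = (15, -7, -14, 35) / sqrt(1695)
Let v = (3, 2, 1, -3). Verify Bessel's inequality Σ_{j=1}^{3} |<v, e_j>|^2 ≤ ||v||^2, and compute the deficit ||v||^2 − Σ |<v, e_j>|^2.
Σ |<v, e_j>|^2 = 1477/226; ||v||^2 = 23; deficit = 3721/226

Write each e_j = u_j / sqrt(<u_j, u_j>) where u_j is the displayed integer vector. Then <v, e_j> = <v, u_j> / sqrt(<u_j, u_j>), so |<v, e_j>|^2 = <v, u_j>^2 / <u_j, u_j>.
Coefficients: <v, e_1> = 3/sqrt(5), <v, e_2> = 1/sqrt(6), <v, e_3> = -88/sqrt(1695).
Square and sum: Σ |<v, e_j>|^2 = 1477/226.
Compute ||v||^2 = v·v = 23.
Deficit = 23 − 1477/226 = 3721/226 ≥ 0, confirming Bessel's inequality. (The deficit equals ||v − Σ <v,e_j> e_j||^2, the squared distance from v to span{e_j}.)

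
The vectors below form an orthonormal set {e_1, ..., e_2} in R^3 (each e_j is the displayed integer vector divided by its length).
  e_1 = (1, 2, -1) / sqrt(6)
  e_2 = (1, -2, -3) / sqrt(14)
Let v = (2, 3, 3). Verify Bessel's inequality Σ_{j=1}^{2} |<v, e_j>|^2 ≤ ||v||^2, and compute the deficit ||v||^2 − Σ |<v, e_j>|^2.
Σ |<v, e_j>|^2 = 341/21; ||v||^2 = 22; deficit = 121/21

Write each e_j = u_j / sqrt(<u_j, u_j>) where u_j is the displayed integer vector. Then <v, e_j> = <v, u_j> / sqrt(<u_j, u_j>), so |<v, e_j>|^2 = <v, u_j>^2 / <u_j, u_j>.
Coefficients: <v, e_1> = 5/sqrt(6), <v, e_2> = -13/sqrt(14).
Square and sum: Σ |<v, e_j>|^2 = 341/21.
Compute ||v||^2 = v·v = 22.
Deficit = 22 − 341/21 = 121/21 ≥ 0, confirming Bessel's inequality. (The deficit equals ||v − Σ <v,e_j> e_j||^2, the squared distance from v to span{e_j}.)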